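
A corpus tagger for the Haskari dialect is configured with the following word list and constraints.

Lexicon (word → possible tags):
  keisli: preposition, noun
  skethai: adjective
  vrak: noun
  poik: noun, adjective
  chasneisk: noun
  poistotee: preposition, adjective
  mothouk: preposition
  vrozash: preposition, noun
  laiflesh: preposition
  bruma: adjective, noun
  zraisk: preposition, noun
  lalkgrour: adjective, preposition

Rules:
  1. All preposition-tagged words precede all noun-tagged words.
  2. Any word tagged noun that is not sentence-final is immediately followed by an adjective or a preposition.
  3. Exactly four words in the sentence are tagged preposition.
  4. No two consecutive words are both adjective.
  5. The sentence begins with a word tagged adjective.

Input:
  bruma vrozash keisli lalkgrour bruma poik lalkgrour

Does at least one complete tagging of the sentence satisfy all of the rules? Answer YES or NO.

NO

Candidates per position — 1:bruma {adjective,noun}; 2:vrozash {preposition,noun}; 3:keisli {preposition,noun}; 4:lalkgrour {adjective,preposition}; 5:bruma {adjective,noun}; 6:poik {noun,adjective}; 7:lalkgrour {adjective,preposition}.
Every candidate sequence violates at least one rule; no consistent tagging exists.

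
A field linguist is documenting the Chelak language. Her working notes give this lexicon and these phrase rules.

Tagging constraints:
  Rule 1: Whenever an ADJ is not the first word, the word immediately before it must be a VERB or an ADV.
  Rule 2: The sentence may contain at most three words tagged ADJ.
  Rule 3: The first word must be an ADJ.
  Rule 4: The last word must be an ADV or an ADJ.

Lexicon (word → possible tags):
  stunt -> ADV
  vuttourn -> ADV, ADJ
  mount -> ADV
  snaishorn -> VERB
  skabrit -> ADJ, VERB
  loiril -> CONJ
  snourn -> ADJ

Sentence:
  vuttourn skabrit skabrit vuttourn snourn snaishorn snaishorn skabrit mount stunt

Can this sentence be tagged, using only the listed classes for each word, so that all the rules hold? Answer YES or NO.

YES

Candidates per position — 1:vuttourn {ADV,ADJ}; 2:skabrit {ADJ,VERB}; 3:skabrit {ADJ,VERB}; 4:vuttourn {ADV,ADJ}; 5:snourn {ADJ}; 6:snaishorn {VERB}; 7:snaishorn {VERB}; 8:skabrit {ADJ,VERB}; 9:mount {ADV}; 10:stunt {ADV}.
One satisfying assignment: ADJ VERB VERB ADV ADJ VERB VERB VERB ADV ADV.
Checking: rule 1 ✓; rule 2 ✓; rule 3 ✓; rule 4 ✓.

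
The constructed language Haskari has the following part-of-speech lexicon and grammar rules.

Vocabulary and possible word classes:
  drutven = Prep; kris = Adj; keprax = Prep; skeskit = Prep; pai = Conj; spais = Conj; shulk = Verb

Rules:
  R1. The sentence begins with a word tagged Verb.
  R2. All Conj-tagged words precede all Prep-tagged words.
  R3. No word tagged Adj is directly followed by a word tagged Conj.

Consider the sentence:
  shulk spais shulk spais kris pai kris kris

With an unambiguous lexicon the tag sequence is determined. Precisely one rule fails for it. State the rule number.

3

Fixed tagging: Verb Conj Verb Conj Adj Conj Adj Adj.
Rule check: R1 ok, R2 ok, R3 fails.
Only rule 3 fails.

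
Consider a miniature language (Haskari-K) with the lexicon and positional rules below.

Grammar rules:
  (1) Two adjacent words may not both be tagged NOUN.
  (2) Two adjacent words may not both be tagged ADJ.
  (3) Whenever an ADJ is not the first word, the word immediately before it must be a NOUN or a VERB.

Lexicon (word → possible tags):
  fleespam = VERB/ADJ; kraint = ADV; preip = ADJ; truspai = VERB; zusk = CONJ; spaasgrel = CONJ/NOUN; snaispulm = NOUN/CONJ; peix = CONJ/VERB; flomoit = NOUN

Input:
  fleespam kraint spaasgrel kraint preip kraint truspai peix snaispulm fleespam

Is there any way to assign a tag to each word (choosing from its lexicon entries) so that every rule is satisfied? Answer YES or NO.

Candidates per position — 1:fleespam {VERB,ADJ}; 2:kraint {ADV}; 3:spaasgrel {CONJ,NOUN}; 4:kraint {ADV}; 5:preip {ADJ}; 6:kraint {ADV}; 7:truspai {VERB}; 8:peix {CONJ,VERB}; 9:snaispulm {NOUN,CONJ}; 10:fleespam {VERB,ADJ}.
Rule 3 cannot be satisfied by any choice of tags from the lexicon.
So there is no consistent tagging.

NO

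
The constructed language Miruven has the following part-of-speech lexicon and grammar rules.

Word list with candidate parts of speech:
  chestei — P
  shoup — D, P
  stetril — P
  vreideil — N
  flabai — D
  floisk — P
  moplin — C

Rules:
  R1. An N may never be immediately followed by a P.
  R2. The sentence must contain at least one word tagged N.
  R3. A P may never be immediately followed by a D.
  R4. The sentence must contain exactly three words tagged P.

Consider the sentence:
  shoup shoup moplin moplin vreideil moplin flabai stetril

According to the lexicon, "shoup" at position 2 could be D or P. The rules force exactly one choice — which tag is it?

Candidates per position — 1:shoup {D,P}; 2:shoup {D,P}; 3:moplin {C}; 4:moplin {C}; 5:vreideil {N}; 6:moplin {C}; 7:flabai {D}; 8:stetril {P}.
Word 1 cannot be D — rule 4 would then fail for every completion. It is P.
Word 2 cannot be D — rule 3 would then fail for every completion. It is P.
The unique satisfying tagging is: P P C C N C D P.
Checking: rule 1 satisfied; rule 2 satisfied; rule 3 satisfied; rule 4 satisfied.

P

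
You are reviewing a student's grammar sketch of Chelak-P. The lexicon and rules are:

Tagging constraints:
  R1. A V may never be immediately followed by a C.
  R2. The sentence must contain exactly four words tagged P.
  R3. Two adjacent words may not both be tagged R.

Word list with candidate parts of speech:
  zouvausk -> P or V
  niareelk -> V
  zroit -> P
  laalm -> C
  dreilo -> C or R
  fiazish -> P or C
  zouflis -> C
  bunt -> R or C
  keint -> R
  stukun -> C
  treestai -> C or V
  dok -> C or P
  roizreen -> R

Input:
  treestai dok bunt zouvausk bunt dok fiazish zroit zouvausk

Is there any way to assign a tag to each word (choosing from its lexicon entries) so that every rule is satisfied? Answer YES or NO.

YES

Candidates per position — 1:treestai {C,V}; 2:dok {C,P}; 3:bunt {R,C}; 4:zouvausk {P,V}; 5:bunt {R,C}; 6:dok {C,P}; 7:fiazish {P,C}; 8:zroit {P}; 9:zouvausk {P,V}.
One satisfying assignment: V P C V R P C P P.
Checking: rule 1 ✓; rule 2 ✓; rule 3 ✓.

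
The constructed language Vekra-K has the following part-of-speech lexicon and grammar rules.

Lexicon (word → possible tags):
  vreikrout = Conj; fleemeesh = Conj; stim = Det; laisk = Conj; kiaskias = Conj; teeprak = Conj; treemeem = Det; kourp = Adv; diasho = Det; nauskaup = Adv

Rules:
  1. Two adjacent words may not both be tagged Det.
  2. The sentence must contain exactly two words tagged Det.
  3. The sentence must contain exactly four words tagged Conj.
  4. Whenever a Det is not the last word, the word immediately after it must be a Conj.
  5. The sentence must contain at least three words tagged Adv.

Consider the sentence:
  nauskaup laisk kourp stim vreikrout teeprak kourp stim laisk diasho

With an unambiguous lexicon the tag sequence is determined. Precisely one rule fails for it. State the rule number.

2

Fixed tagging: Adv Conj Adv Det Conj Conj Adv Det Conj Det.
Rule check: R1 ok, R2 fails, R3 ok, R4 ok, R5 ok.
Only rule 2 fails.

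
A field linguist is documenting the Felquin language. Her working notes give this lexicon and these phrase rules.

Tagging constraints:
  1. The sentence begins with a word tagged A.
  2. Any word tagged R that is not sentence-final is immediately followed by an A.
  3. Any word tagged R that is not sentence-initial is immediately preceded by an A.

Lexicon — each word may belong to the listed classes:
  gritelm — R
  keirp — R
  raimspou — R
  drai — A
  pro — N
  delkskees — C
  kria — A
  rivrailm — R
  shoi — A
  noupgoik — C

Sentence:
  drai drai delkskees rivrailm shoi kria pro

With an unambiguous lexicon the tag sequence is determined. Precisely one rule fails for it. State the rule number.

3

Fixed tagging: A A C R A A N.
Checking each rule: R1 ok, R2 ok, R3 fails.
Only rule 3 fails.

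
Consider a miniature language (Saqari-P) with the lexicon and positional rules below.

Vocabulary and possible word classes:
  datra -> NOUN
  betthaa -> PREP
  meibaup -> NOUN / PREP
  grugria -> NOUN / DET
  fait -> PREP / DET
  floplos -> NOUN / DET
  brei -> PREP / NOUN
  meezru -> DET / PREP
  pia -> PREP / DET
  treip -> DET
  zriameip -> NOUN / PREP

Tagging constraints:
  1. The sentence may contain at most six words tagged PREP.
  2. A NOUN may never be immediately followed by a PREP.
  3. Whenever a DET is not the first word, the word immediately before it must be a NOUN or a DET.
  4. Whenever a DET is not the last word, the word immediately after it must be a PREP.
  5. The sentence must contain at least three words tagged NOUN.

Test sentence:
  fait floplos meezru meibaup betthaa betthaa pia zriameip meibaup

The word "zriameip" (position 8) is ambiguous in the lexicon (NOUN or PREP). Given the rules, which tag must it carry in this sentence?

NOUN

Candidates per position — 1:fait {PREP,DET}; 2:floplos {NOUN,DET}; 3:meezru {DET,PREP}; 4:meibaup {NOUN,PREP}; 5:betthaa {PREP}; 6:betthaa {PREP}; 7:pia {PREP,DET}; 8:zriameip {NOUN,PREP}; 9:meibaup {NOUN,PREP}.
Position 1: DET is ruled out by rule 4; that leaves PREP.
Position 2: DET is ruled out by rule 3; that leaves NOUN.
Position 3: PREP is ruled out by rule 2; that leaves DET.
Position 4: NOUN is ruled out by rule 2; that leaves PREP.
Position 7: DET is ruled out by rule 3; that leaves PREP.
Position 8: PREP is ruled out by rule 5; that leaves NOUN.
Position 9: PREP is ruled out by rule 2; that leaves NOUN.
That leaves exactly one tagging: PREP NOUN DET PREP PREP PREP PREP NOUN NOUN.
Check: rule 1 holds; rule 2 holds; rule 3 holds; rule 4 holds; rule 5 holds.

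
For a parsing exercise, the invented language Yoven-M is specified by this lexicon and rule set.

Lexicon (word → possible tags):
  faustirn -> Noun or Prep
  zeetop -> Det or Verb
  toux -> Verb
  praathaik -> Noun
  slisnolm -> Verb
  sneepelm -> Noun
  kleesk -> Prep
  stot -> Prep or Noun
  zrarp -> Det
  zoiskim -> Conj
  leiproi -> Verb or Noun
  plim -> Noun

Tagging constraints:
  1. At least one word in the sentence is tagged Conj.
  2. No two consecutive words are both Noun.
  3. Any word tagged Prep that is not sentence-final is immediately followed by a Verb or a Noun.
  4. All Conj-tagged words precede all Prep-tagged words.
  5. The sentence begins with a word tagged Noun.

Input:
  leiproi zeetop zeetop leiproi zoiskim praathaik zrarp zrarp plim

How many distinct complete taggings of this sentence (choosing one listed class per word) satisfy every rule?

8

Candidates per position — 1:leiproi {Verb,Noun}; 2:zeetop {Det,Verb}; 3:zeetop {Det,Verb}; 4:leiproi {Verb,Noun}; 5:zoiskim {Conj}; 6:praathaik {Noun}; 7:zrarp {Det}; 8:zrarp {Det}; 9:plim {Noun}.
There are 16 candidate sequences in total.
Checking each against the rules leaves 8 sequences.
Count = 8.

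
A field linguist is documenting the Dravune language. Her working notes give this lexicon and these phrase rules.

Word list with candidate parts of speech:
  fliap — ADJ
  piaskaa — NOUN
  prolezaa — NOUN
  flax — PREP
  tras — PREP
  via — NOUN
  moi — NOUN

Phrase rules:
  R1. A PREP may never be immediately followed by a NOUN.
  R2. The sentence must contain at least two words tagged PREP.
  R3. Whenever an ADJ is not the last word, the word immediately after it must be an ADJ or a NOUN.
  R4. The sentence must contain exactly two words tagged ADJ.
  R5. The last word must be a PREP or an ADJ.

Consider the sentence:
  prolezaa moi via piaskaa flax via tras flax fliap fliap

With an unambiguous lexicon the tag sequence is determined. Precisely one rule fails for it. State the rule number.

Fixed tagging: NOUN NOUN NOUN NOUN PREP NOUN PREP PREP ADJ ADJ.
Checking each rule: R1 ✗, R2 ✓, R3 ✓, R4 ✓, R5 ✓.
Only rule 1 fails.

1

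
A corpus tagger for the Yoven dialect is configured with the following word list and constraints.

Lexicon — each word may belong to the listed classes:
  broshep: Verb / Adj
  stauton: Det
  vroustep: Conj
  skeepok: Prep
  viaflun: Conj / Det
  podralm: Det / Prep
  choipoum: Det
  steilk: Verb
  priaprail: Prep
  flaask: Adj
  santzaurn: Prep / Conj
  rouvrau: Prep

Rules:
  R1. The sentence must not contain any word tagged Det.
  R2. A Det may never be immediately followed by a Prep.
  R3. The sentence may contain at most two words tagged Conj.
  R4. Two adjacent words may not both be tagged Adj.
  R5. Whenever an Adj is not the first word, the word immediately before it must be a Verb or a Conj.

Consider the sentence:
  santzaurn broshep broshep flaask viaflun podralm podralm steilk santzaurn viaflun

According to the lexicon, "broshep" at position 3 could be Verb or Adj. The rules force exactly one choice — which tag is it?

Verb

Candidates per position — 1:santzaurn {Prep,Conj}; 2:broshep {Verb,Adj}; 3:broshep {Verb,Adj}; 4:flaask {Adj}; 5:viaflun {Conj,Det}; 6:podralm {Det,Prep}; 7:podralm {Det,Prep}; 8:steilk {Verb}; 9:santzaurn {Prep,Conj}; 10:viaflun {Conj,Det}.
Position 3: tagging it Adj would leave rule 4 unsatisfiable, so it must be Verb.
Position 5: tagging it Det would leave rule 1 unsatisfiable, so it must be Conj.
Position 6: tagging it Det would leave rule 1 unsatisfiable, so it must be Prep.
Position 7: tagging it Det would leave rule 1 unsatisfiable, so it must be Prep.
Position 10: tagging it Det would leave rule 1 unsatisfiable, so it must be Conj.
Position 1: tagging it Conj would leave rule 3 unsatisfiable, so it must be Prep.
Position 2: tagging it Adj would leave rule 5 unsatisfiable, so it must be Verb.
Position 9: tagging it Conj would leave rule 3 unsatisfiable, so it must be Prep.
So the tagging must be: Prep Verb Verb Adj Conj Prep Prep Verb Prep Conj.
Rule-by-rule: rule 1 holds; rule 2 holds; rule 3 holds; rule 4 holds; rule 5 holds.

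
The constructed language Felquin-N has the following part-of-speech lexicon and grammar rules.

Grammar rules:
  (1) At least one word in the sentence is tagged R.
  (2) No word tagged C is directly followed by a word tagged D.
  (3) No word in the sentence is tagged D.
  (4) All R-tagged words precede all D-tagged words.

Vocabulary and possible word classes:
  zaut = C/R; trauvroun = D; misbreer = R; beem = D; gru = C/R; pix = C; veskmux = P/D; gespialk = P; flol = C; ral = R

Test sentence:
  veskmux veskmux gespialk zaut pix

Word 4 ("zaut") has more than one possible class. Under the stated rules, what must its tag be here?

Candidates per position — 1:veskmux {P,D}; 2:veskmux {P,D}; 3:gespialk {P}; 4:zaut {C,R}; 5:pix {C}.
Position 1: D is ruled out by rule 3; that leaves P.
Position 2: D is ruled out by rule 3; that leaves P.
Position 4: C is ruled out by rule 1; that leaves R.
The only consistent sequence is: P P P R C.
Verifying each rule — rule 1 holds; rule 2 holds; rule 3 holds; rule 4 holds.

R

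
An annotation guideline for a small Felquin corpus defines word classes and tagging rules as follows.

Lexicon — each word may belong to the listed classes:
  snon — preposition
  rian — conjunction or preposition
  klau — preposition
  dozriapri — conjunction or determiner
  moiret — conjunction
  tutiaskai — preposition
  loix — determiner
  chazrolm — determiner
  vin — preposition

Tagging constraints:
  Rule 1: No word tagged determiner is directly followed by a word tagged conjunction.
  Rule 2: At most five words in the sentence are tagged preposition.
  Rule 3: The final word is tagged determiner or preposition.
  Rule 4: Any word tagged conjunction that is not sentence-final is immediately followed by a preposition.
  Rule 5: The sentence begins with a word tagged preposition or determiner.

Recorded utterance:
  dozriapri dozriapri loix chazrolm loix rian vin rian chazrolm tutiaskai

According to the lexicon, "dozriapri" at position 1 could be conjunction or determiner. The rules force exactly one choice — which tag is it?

determiner

Candidates per position — 1:dozriapri {conjunction,determiner}; 2:dozriapri {conjunction,determiner}; 3:loix {determiner}; 4:chazrolm {determiner}; 5:loix {determiner}; 6:rian {conjunction,preposition}; 7:vin {preposition}; 8:rian {conjunction,preposition}; 9:chazrolm {determiner}; 10:tutiaskai {preposition}.
Position 1: tagging it conjunction would leave rule 4 unsatisfiable, so it must be determiner.
Position 2: tagging it conjunction would leave rule 1 unsatisfiable, so it must be determiner.
Position 6: tagging it conjunction would leave rule 1 unsatisfiable, so it must be preposition.
Position 8: tagging it conjunction would leave rule 4 unsatisfiable, so it must be preposition.
So the tagging must be: determiner determiner determiner determiner determiner preposition preposition preposition determiner preposition.
Rule-by-rule: rule 1 satisfied; rule 2 satisfied; rule 3 satisfied; rule 4 satisfied; rule 5 satisfied.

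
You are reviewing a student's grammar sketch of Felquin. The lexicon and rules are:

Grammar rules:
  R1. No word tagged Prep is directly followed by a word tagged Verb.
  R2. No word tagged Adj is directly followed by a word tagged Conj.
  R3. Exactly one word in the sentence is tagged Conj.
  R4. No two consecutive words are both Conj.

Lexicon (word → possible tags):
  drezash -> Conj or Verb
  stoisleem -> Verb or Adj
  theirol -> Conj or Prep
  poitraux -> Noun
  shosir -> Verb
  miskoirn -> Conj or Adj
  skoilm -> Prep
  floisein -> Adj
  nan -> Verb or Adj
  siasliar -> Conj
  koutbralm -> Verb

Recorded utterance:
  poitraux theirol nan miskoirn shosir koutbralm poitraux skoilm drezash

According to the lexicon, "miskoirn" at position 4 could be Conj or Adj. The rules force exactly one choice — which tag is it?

Adj

Candidates per position — 1:poitraux {Noun}; 2:theirol {Conj,Prep}; 3:nan {Verb,Adj}; 4:miskoirn {Conj,Adj}; 5:shosir {Verb}; 6:koutbralm {Verb}; 7:poitraux {Noun}; 8:skoilm {Prep}; 9:drezash {Conj,Verb}.
Word 9 cannot be Verb — rule 1 would then fail for every completion. It is Conj.
Word 2 cannot be Conj — rule 3 would then fail for every completion. It is Prep.
Word 3 cannot be Verb — rule 1 would then fail for every completion. It is Adj.
Word 4 cannot be Conj — rule 2 would then fail for every completion. It is Adj.
So the tagging must be: Noun Prep Adj Adj Verb Verb Noun Prep Conj.
Checking: rule 1 holds; rule 2 holds; rule 3 holds; rule 4 holds.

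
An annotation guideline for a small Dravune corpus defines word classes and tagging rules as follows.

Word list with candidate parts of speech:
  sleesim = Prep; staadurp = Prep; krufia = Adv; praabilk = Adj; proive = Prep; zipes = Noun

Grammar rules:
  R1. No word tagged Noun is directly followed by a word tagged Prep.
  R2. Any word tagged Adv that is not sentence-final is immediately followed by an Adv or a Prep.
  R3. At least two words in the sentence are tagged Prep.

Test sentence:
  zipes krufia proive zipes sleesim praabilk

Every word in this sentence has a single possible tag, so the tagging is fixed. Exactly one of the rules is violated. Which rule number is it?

1

Fixed tagging: Noun Adv Prep Noun Prep Adj.
Rule check: R1 fail, R2 pass, R3 pass.
Only rule 1 fails.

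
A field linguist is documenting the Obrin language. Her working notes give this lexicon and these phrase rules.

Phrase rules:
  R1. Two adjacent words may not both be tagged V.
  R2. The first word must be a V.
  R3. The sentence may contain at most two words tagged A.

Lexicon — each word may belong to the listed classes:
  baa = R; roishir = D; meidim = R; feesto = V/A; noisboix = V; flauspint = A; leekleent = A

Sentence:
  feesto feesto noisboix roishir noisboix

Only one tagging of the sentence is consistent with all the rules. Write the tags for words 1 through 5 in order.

Candidates per position — 1:feesto {V,A}; 2:feesto {V,A}; 3:noisboix {V}; 4:roishir {D}; 5:noisboix {V}.
Position 1: tagging it A would leave rule 2 unsatisfiable, so it must be V.
Position 2: tagging it V would leave rule 1 unsatisfiable, so it must be A.
So the tagging must be: V A V D V.
Checking: rule 1 ✓; rule 2 ✓; rule 3 ✓.

V A V D V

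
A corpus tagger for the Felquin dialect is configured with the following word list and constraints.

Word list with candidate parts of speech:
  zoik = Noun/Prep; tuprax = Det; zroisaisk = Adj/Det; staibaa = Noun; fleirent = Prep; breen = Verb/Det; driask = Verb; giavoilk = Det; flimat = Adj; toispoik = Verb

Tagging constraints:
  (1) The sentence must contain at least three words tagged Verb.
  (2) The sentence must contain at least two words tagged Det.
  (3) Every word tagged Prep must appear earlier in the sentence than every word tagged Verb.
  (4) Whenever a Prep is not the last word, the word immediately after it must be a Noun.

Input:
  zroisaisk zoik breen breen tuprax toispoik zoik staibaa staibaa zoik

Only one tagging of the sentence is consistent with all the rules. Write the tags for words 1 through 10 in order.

Det Noun Verb Verb Det Verb Noun Noun Noun Noun

Candidates per position — 1:zroisaisk {Adj,Det}; 2:zoik {Noun,Prep}; 3:breen {Verb,Det}; 4:breen {Verb,Det}; 5:tuprax {Det}; 6:toispoik {Verb}; 7:zoik {Noun,Prep}; 8:staibaa {Noun}; 9:staibaa {Noun}; 10:zoik {Noun,Prep}.
Position 2: tagging it Prep would leave rule 4 unsatisfiable, so it must be Noun.
Position 3: tagging it Det would leave rule 1 unsatisfiable, so it must be Verb.
Position 4: tagging it Det would leave rule 1 unsatisfiable, so it must be Verb.
Position 7: tagging it Prep would leave rule 3 unsatisfiable, so it must be Noun.
Position 10: tagging it Prep would leave rule 3 unsatisfiable, so it must be Noun.
Position 1: tagging it Adj would leave rule 2 unsatisfiable, so it must be Det.
The unique satisfying tagging is: Det Noun Verb Verb Det Verb Noun Noun Noun Noun.
Verifying each rule — rule 1 satisfied; rule 2 satisfied; rule 3 satisfied; rule 4 satisfied.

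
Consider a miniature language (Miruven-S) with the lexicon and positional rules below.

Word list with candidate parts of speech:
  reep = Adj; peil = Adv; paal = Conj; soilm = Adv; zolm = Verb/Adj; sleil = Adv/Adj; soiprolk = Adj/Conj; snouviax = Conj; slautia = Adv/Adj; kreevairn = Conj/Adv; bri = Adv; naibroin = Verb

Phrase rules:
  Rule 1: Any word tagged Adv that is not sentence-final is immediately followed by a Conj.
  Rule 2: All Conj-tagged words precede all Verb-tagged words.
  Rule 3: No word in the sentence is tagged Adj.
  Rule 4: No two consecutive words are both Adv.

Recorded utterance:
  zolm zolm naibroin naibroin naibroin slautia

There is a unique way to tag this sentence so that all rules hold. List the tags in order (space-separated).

Candidates per position — 1:zolm {Verb,Adj}; 2:zolm {Verb,Adj}; 3:naibroin {Verb}; 4:naibroin {Verb}; 5:naibroin {Verb}; 6:slautia {Adv,Adj}.
Position 1: tagging it Adj would leave rule 3 unsatisfiable, so it must be Verb.
Position 2: tagging it Adj would leave rule 3 unsatisfiable, so it must be Verb.
Position 6: tagging it Adj would leave rule 3 unsatisfiable, so it must be Adv.
The only consistent sequence is: Verb Verb Verb Verb Verb Adv.
Checking: rule 1 satisfied; rule 2 satisfied; rule 3 satisfied; rule 4 satisfied.

Verb Verb Verb Verb Verb Adv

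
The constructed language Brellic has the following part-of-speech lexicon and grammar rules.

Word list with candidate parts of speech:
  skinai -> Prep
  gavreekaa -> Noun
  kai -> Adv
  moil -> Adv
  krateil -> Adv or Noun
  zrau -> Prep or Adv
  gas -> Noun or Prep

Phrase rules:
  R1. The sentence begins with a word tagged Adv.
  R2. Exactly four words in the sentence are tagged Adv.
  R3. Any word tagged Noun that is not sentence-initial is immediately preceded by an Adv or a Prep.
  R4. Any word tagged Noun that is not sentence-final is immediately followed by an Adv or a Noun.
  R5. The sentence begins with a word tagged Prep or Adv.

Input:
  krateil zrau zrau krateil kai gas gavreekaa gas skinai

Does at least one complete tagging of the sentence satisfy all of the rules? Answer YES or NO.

Candidates per position — 1:krateil {Adv,Noun}; 2:zrau {Prep,Adv}; 3:zrau {Prep,Adv}; 4:krateil {Adv,Noun}; 5:kai {Adv}; 6:gas {Noun,Prep}; 7:gavreekaa {Noun}; 8:gas {Noun,Prep}; 9:skinai {Prep}.
Rule 4 cannot be satisfied by any choice of tags from the lexicon.
So there is no consistent tagging.

NO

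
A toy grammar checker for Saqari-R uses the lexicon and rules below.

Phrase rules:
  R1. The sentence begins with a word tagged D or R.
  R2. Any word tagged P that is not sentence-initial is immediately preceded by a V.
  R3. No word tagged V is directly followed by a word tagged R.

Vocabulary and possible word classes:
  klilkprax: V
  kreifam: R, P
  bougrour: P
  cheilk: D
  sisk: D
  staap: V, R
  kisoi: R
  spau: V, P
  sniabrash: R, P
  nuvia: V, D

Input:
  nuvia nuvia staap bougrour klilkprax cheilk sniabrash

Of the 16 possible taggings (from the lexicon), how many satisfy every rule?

Candidates per position — 1:nuvia {V,D}; 2:nuvia {V,D}; 3:staap {V,R}; 4:bougrour {P}; 5:klilkprax {V}; 6:cheilk {D}; 7:sniabrash {R,P}.
There are 16 candidate sequences in total.
The sequences that satisfy every rule: D V V P V D R; D D V P V D R.
Count = 2.

2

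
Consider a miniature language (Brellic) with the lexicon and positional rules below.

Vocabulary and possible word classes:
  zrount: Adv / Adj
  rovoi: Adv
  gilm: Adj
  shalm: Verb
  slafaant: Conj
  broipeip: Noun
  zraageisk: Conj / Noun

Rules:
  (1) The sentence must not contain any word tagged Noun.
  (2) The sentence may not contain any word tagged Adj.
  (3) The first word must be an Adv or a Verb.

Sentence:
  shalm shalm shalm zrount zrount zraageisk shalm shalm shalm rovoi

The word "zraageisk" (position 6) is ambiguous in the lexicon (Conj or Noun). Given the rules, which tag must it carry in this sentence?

Conj

Candidates per position — 1:shalm {Verb}; 2:shalm {Verb}; 3:shalm {Verb}; 4:zrount {Adv,Adj}; 5:zrount {Adv,Adj}; 6:zraageisk {Conj,Noun}; 7:shalm {Verb}; 8:shalm {Verb}; 9:shalm {Verb}; 10:rovoi {Adv}.
Word 4 cannot be Adj — rule 2 would then fail for every completion. It is Adv.
Word 5 cannot be Adj — rule 2 would then fail for every completion. It is Adv.
Word 6 cannot be Noun — rule 1 would then fail for every completion. It is Conj.
The only consistent sequence is: Verb Verb Verb Adv Adv Conj Verb Verb Verb Adv.
Rule-by-rule: rule 1 ok; rule 2 ok; rule 3 ok.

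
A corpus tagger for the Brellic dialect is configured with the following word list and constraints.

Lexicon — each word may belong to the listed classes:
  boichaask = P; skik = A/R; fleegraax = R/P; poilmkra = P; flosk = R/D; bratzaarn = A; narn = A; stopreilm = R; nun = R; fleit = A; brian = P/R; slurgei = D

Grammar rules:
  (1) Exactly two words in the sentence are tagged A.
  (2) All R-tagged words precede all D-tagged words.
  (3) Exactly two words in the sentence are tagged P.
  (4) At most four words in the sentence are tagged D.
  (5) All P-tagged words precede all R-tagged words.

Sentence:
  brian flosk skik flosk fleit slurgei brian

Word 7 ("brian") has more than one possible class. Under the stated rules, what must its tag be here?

P

Candidates per position — 1:brian {P,R}; 2:flosk {R,D}; 3:skik {A,R}; 4:flosk {R,D}; 5:fleit {A}; 6:slurgei {D}; 7:brian {P,R}.
Word 1 cannot be R — rule 3 would then fail for every completion. It is P.
Word 3 cannot be R — rule 1 would then fail for every completion. It is A.
Word 7 cannot be R — rule 2 would then fail for every completion. It is P.
Word 2 cannot be R — rule 5 would then fail for every completion. It is D.
Word 4 cannot be R — rule 2 would then fail for every completion. It is D.
That leaves exactly one tagging: P D A D A D P.
Rule-by-rule: rule 1 ok; rule 2 ok; rule 3 ok; rule 4 ok; rule 5 ok.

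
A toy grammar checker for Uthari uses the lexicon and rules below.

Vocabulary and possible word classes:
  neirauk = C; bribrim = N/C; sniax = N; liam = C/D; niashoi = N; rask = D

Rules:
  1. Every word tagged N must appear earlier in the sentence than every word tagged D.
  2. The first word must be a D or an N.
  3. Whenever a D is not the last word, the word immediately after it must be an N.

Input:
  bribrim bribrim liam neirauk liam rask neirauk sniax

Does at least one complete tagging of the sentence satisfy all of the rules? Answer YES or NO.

NO

Candidates per position — 1:bribrim {N,C}; 2:bribrim {N,C}; 3:liam {C,D}; 4:neirauk {C}; 5:liam {C,D}; 6:rask {D}; 7:neirauk {C}; 8:sniax {N}.
Rule 1 cannot be satisfied by any choice of tags from the lexicon.
So there is no consistent tagging.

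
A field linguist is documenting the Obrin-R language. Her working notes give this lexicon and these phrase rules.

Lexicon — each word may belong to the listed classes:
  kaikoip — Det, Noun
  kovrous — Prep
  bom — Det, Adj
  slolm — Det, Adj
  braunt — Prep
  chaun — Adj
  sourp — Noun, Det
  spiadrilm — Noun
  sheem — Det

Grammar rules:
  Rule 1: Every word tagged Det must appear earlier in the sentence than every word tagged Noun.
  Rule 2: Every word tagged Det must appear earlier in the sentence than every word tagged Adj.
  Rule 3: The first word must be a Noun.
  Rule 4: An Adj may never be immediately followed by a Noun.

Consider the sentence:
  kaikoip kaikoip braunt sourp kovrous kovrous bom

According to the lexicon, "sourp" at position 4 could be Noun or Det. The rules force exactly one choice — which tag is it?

Candidates per position — 1:kaikoip {Det,Noun}; 2:kaikoip {Det,Noun}; 3:braunt {Prep}; 4:sourp {Noun,Det}; 5:kovrous {Prep}; 6:kovrous {Prep}; 7:bom {Det,Adj}.
Position 1: Det is ruled out by rule 3; that leaves Noun.
Position 2: Det is ruled out by rule 1; that leaves Noun.
Position 4: Det is ruled out by rule 1; that leaves Noun.
Position 7: Det is ruled out by rule 1; that leaves Adj.
That leaves exactly one tagging: Noun Noun Prep Noun Prep Prep Adj.
Check: rule 1 ✓; rule 2 ✓; rule 3 ✓; rule 4 ✓.

Noun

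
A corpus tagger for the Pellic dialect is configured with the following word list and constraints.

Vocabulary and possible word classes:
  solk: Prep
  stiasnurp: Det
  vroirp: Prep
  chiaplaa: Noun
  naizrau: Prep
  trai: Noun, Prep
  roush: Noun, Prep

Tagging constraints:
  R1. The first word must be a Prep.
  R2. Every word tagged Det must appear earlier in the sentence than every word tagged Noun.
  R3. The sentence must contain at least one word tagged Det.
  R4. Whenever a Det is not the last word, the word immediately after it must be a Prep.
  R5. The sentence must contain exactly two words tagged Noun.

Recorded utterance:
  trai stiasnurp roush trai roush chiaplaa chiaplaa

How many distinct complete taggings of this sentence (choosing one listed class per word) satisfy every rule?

1

Candidates per position — 1:trai {Noun,Prep}; 2:stiasnurp {Det}; 3:roush {Noun,Prep}; 4:trai {Noun,Prep}; 5:roush {Noun,Prep}; 6:chiaplaa {Noun}; 7:chiaplaa {Noun}.
There are 16 candidate sequences in total.
The sequences that satisfy every rule: Prep Det Prep Prep Prep Noun Noun.
Count = 1.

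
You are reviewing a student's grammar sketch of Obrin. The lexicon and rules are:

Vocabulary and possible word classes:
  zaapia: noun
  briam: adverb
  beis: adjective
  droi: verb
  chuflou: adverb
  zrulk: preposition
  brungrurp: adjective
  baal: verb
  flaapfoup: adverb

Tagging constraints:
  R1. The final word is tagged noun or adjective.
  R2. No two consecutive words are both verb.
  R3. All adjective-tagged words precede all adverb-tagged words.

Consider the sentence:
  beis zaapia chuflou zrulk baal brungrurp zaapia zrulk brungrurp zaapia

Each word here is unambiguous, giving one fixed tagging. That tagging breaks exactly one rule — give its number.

Fixed tagging: adjective noun adverb preposition verb adjective noun preposition adjective noun.
Checking each rule: R1 ok, R2 ok, R3 fails.
Only rule 3 fails.

3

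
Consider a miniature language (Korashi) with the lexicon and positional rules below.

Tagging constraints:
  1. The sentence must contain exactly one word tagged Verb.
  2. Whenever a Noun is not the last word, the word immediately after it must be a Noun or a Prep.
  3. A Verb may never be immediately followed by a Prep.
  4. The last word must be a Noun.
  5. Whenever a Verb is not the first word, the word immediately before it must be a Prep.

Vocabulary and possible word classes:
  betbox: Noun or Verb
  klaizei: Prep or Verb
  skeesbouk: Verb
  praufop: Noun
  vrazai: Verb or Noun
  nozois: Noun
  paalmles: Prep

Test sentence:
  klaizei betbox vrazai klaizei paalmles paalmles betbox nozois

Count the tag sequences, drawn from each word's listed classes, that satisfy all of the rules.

3

Candidates per position — 1:klaizei {Prep,Verb}; 2:betbox {Noun,Verb}; 3:vrazai {Verb,Noun}; 4:klaizei {Prep,Verb}; 5:paalmles {Prep}; 6:paalmles {Prep}; 7:betbox {Noun,Verb}; 8:nozois {Noun}.
There are 32 candidate sequences in total.
The sequences that satisfy every rule: Prep Noun Noun Prep Prep Prep Verb Noun; Prep Verb Noun Prep Prep Prep Noun Noun; Verb Noun Noun Prep Prep Prep Noun Noun.
Count = 3.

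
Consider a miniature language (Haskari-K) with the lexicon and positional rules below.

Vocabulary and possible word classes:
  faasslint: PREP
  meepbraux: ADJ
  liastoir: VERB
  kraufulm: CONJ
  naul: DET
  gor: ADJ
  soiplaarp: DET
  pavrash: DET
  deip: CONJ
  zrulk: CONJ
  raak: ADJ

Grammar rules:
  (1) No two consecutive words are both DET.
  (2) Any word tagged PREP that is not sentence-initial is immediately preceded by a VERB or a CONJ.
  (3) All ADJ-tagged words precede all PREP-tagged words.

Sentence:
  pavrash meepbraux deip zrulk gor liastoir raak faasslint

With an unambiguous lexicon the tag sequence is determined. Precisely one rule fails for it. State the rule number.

2

Fixed tagging: DET ADJ CONJ CONJ ADJ VERB ADJ PREP.
Checking each rule: R1 ✓, R2 ✗, R3 ✓.
Only rule 2 fails.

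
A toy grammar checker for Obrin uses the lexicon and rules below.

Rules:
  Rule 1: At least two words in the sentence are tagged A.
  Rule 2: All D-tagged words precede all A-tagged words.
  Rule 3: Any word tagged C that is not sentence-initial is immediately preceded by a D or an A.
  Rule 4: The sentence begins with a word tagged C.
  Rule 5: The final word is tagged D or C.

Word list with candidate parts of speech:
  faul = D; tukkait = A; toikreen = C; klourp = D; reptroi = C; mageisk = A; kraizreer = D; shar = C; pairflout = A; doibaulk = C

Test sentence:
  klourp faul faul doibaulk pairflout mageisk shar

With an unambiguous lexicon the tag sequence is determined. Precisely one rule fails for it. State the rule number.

Fixed tagging: D D D C A A C.
Applying the rules: R1 ✓, R2 ✓, R3 ✓, R4 ✗, R5 ✓.
Only rule 4 fails.

4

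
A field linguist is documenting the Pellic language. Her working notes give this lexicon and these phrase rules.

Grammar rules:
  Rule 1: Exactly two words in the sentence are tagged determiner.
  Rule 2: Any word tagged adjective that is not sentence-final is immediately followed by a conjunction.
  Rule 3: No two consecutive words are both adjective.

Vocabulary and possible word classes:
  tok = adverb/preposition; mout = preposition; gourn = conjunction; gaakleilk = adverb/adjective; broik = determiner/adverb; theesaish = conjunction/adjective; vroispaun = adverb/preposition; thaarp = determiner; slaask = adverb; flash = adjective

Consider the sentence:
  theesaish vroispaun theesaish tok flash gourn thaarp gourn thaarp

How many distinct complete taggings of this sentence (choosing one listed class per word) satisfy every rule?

Candidates per position — 1:theesaish {conjunction,adjective}; 2:vroispaun {adverb,preposition}; 3:theesaish {conjunction,adjective}; 4:tok {adverb,preposition}; 5:flash {adjective}; 6:gourn {conjunction}; 7:thaarp {determiner}; 8:gourn {conjunction}; 9:thaarp {determiner}.
There are 16 candidate sequences in total.
The sequences that satisfy every rule: conjunction adverb conjunction adverb adjective conjunction determiner conjunction determiner; conjunction adverb conjunction preposition adjective conjunction determiner conjunction determiner; conjunction preposition conjunction adverb adjective conjunction determiner conjunction determiner; conjunction preposition conjunction preposition adjective conjunction determiner conjunction determiner.
Count = 4.

4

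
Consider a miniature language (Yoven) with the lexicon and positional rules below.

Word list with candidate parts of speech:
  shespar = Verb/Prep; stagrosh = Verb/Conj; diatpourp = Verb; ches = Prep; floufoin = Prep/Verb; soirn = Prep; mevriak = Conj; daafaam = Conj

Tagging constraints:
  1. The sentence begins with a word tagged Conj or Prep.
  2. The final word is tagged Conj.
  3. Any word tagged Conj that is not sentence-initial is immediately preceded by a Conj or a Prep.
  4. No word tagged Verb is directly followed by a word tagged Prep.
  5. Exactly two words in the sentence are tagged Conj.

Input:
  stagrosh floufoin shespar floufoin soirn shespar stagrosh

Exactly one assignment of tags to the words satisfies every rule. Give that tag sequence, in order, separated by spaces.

Candidates per position — 1:stagrosh {Verb,Conj}; 2:floufoin {Prep,Verb}; 3:shespar {Verb,Prep}; 4:floufoin {Prep,Verb}; 5:soirn {Prep}; 6:shespar {Verb,Prep}; 7:stagrosh {Verb,Conj}.
Position 1: tagging it Verb would leave rule 1 unsatisfiable, so it must be Conj.
Position 2: tagging it Verb would leave rule 4 unsatisfiable, so it must be Prep.
Position 3: tagging it Verb would leave rule 4 unsatisfiable, so it must be Prep.
Position 4: tagging it Verb would leave rule 4 unsatisfiable, so it must be Prep.
Position 7: tagging it Verb would leave rule 2 unsatisfiable, so it must be Conj.
Position 6: tagging it Verb would leave rule 3 unsatisfiable, so it must be Prep.
That leaves exactly one tagging: Conj Prep Prep Prep Prep Prep Conj.
Verifying each rule — rule 1 satisfied; rule 2 satisfied; rule 3 satisfied; rule 4 satisfied; rule 5 satisfied.

Conj Prep Prep Prep Prep Prep Conj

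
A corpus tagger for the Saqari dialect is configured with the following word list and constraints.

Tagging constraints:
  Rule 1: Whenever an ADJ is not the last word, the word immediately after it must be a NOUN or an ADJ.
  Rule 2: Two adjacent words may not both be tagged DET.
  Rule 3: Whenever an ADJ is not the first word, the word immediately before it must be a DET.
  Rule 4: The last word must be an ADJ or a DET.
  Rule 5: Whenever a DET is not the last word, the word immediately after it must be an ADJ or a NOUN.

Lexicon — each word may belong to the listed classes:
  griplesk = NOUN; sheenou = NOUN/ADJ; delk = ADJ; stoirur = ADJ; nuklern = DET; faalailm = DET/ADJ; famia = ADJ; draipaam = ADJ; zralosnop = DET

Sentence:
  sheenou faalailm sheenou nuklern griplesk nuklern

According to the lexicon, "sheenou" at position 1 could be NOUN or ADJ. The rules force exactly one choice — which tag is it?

NOUN

Candidates per position — 1:sheenou {NOUN,ADJ}; 2:faalailm {DET,ADJ}; 3:sheenou {NOUN,ADJ}; 4:nuklern {DET}; 5:griplesk {NOUN}; 6:nuklern {DET}.
Position 2: tagging it ADJ would leave rule 3 unsatisfiable, so it must be DET.
Position 3: tagging it ADJ would leave rule 1 unsatisfiable, so it must be NOUN.
Position 1: tagging it ADJ would leave rule 1 unsatisfiable, so it must be NOUN.
That leaves exactly one tagging: NOUN DET NOUN DET NOUN DET.
Rule-by-rule: rule 1 ok; rule 2 ok; rule 3 ok; rule 4 ok; rule 5 ok.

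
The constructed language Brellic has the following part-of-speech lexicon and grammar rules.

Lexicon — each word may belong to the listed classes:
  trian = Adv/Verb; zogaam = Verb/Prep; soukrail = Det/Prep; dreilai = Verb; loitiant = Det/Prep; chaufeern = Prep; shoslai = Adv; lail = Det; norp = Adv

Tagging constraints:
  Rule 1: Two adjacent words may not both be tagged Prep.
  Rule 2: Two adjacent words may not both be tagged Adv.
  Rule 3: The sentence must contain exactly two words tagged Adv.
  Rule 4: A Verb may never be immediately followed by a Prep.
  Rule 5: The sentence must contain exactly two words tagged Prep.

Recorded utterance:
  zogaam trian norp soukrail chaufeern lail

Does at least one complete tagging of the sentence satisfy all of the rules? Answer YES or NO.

Candidates per position — 1:zogaam {Verb,Prep}; 2:trian {Adv,Verb}; 3:norp {Adv}; 4:soukrail {Det,Prep}; 5:chaufeern {Prep}; 6:lail {Det}.
Every candidate sequence violates at least one rule; no consistent tagging exists.

NO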